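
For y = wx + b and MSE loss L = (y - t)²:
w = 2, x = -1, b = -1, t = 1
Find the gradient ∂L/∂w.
∂L/∂w = 8

y = wx + b = (2)(-1) + -1 = -3
∂L/∂y = 2(y - t) = 2(-3 - 1) = -8
∂y/∂w = x = -1
∂L/∂w = ∂L/∂y · ∂y/∂w = -8 × -1 = 8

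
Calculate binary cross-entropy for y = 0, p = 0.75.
L = 1.386

L = -0·log(0.75) - 1·log(0.25) = -log(0.25) = 1.386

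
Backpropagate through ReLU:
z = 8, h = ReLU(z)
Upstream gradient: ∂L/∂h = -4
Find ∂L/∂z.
∂L/∂z = -4

h = ReLU(8) = 8
Since z > 0: ∂h/∂z = 1
∂L/∂z = ∂L/∂h · ∂h/∂z = -4 × 1 = -4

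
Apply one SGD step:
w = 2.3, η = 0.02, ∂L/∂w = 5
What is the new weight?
w_new = 2.2

w_new = w - η·∂L/∂w = 2.3 - 0.02×(5) = 2.3 - (0.1) = 2.2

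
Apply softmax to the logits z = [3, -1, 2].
p = [0.7214, 0.0132, 0.2654]

exp(z) = [20.09, 0.3679, 7.389]
Sum = 27.84
p = [0.7214, 0.0132, 0.2654]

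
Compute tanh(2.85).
0.9933

tanh(2.85) = (e^(2.85) - e^(-2.85))/(e^(2.85) + e^(-2.85)) = 0.9933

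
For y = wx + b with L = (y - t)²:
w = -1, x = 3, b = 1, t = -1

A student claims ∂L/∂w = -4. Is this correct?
Incorrect

y = (-1)(3) + 1 = -2
∂L/∂y = 2(y - t) = 2(-2 - -1) = -2
∂y/∂w = x = 3
∂L/∂w = -2 × 3 = -6

Claimed value: -4
Incorrect: The correct gradient is -6.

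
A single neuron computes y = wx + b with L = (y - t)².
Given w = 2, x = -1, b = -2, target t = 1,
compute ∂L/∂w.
∂L/∂w = 10

y = wx + b = (2)(-1) + -2 = -4
∂L/∂y = 2(y - t) = 2(-4 - 1) = -10
∂y/∂w = x = -1
∂L/∂w = ∂L/∂y · ∂y/∂w = -10 × -1 = 10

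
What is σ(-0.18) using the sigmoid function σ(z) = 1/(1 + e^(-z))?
0.4551

sigmoid(-0.18) = 1/(1 + e^(0.18)) = 1/(1 + 1.197) = 0.4551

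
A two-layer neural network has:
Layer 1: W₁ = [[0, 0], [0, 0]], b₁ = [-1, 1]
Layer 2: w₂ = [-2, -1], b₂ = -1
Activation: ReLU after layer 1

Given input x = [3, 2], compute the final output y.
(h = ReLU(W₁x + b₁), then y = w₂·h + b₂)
y = -2

Layer 1 pre-activation: z₁ = [-1, 1]
After ReLU: h = [0, 1]
Layer 2 output: y = -2×0 + -1×1 + -1 = -2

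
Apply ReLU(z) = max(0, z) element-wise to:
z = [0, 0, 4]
h = [0, 0, 4]

ReLU applied element-wise: max(0,0)=0, max(0,0)=0, max(0,4)=4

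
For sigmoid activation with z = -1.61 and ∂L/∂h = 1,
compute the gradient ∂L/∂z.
∂L/∂z = 0.1388

σ(-1.61) = 0.1666
σ'(-1.61) = σ(-1.61)(1 - σ(-1.61)) = 0.1666 × 0.8334 = 0.1388
∂L/∂z = ∂L/∂h · σ'(z) = 1 × 0.1388 = 0.1388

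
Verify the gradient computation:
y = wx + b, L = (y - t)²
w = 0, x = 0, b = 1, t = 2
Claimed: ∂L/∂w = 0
Correct

y = (0)(0) + 1 = 1
∂L/∂y = 2(y - t) = 2(1 - 2) = -2
∂y/∂w = x = 0
∂L/∂w = -2 × 0 = 0

Claimed value: 0
Correct: The correct gradient is 0.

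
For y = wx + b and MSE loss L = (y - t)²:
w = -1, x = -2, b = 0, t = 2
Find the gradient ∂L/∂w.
∂L/∂w = 0

y = wx + b = (-1)(-2) + 0 = 2
∂L/∂y = 2(y - t) = 2(2 - 2) = 0
∂y/∂w = x = -2
∂L/∂w = ∂L/∂y · ∂y/∂w = 0 × -2 = 0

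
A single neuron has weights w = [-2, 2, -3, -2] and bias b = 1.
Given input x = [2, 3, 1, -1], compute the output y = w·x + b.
y = 2

y = (-2)(2) + (2)(3) + (-3)(1) + (-2)(-1) + 1 = 2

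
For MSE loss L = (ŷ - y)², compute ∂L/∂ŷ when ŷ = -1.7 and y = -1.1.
∂L/∂ŷ = -1.2

∂L/∂ŷ = 2(ŷ - y) = 2(-1.7 - -1.1) = 2(-0.6) = -1.2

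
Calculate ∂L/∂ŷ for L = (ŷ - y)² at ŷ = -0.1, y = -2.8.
∂L/∂ŷ = 5.4

∂L/∂ŷ = 2(ŷ - y) = 2(-0.1 - -2.8) = 2(2.7) = 5.4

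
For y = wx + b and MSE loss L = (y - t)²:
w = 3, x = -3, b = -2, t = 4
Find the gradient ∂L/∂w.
∂L/∂w = 90

y = wx + b = (3)(-3) + -2 = -11
∂L/∂y = 2(y - t) = 2(-11 - 4) = -30
∂y/∂w = x = -3
∂L/∂w = ∂L/∂y · ∂y/∂w = -30 × -3 = 90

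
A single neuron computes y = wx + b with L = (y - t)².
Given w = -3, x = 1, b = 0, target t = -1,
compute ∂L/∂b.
∂L/∂b = -4

y = wx + b = (-3)(1) + 0 = -3
∂L/∂y = 2(y - t) = 2(-3 - -1) = -4
∂y/∂b = 1
∂L/∂b = ∂L/∂y · ∂y/∂b = -4 × 1 = -4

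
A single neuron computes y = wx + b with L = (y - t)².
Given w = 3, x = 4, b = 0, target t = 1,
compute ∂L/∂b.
∂L/∂b = 22

y = wx + b = (3)(4) + 0 = 12
∂L/∂y = 2(y - t) = 2(12 - 1) = 22
∂y/∂b = 1
∂L/∂b = ∂L/∂y · ∂y/∂b = 22 × 1 = 22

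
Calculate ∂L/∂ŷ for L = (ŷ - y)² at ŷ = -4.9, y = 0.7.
∂L/∂ŷ = -11.2

∂L/∂ŷ = 2(ŷ - y) = 2(-4.9 - 0.7) = 2(-5.6) = -11.2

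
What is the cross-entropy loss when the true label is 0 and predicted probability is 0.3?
L = 0.3567

L = -0·log(0.3) - 1·log(0.7) = -log(0.7) = 0.3567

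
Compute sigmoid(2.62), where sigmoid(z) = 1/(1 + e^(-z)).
0.9321

sigmoid(2.62) = 1/(1 + e^(-2.62)) = 1/(1 + 0.0728) = 0.9321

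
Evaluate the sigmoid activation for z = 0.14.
0.5349

sigmoid(0.14) = 1/(1 + e^(-0.14)) = 1/(1 + 0.8694) = 0.5349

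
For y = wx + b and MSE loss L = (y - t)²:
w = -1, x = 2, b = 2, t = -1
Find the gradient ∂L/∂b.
∂L/∂b = 2

y = wx + b = (-1)(2) + 2 = 0
∂L/∂y = 2(y - t) = 2(0 - -1) = 2
∂y/∂b = 1
∂L/∂b = ∂L/∂y · ∂y/∂b = 2 × 1 = 2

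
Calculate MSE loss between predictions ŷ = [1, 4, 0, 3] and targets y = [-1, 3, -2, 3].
MSE = 2.25

MSE = (1/4)((1--1)² + (4-3)² + (0--2)² + (3-3)²) = (1/4)(4 + 1 + 4 + 0) = 2.25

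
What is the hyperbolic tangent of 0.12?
0.1194

tanh(0.12) = (e^(0.12) - e^(-0.12))/(e^(0.12) + e^(-0.12)) = 0.1194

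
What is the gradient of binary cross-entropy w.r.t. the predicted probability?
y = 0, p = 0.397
∂L/∂p = 1.658

∂L/∂p = -y/p + (1-y)/(1-p) = 0 + 1/0.603 = 1.658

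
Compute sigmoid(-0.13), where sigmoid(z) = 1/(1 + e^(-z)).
0.4675

sigmoid(-0.13) = 1/(1 + e^(0.13)) = 1/(1 + 1.139) = 0.4675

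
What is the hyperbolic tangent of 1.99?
0.9633

tanh(1.99) = (e^(1.99) - e^(-1.99))/(e^(1.99) + e^(-1.99)) = 0.9633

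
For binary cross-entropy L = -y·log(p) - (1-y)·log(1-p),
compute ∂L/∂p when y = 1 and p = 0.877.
∂L/∂p = -1.14

∂L/∂p = -y/p + (1-y)/(1-p) = -1/0.877 + 0 = -1.14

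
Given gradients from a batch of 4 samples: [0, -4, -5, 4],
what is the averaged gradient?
Average gradient = -1.25

Average = (1/4)(0 + -4 + -5 + 4) = -5/4 = -1.25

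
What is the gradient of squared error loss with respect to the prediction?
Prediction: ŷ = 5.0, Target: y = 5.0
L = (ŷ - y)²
∂L/∂ŷ = 0.0

∂L/∂ŷ = 2(ŷ - y) = 2(5.0 - 5.0) = 2(0.0) = 0.0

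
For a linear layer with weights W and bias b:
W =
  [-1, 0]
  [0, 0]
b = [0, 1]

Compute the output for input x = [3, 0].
y = [-3, 1]

Wx = [-1×3 + 0×0, 0×3 + 0×0]
   = [-3, 0]
y = Wx + b = [-3 + 0, 0 + 1] = [-3, 1]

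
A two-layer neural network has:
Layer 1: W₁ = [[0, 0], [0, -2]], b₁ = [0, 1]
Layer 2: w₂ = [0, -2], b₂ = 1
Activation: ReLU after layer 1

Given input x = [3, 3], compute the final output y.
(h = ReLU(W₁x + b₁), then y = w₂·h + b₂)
y = 1

Layer 1 pre-activation: z₁ = [0, -5]
After ReLU: h = [0, 0]
Layer 2 output: y = 0×0 + -2×0 + 1 = 1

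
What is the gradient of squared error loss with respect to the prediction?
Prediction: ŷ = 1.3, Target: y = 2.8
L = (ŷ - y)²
∂L/∂ŷ = -3.0

∂L/∂ŷ = 2(ŷ - y) = 2(1.3 - 2.8) = 2(-1.5) = -3.0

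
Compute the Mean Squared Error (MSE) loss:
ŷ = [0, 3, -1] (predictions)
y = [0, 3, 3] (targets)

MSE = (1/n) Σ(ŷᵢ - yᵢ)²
MSE = 5.333

MSE = (1/3)((0-0)² + (3-3)² + (-1-3)²) = (1/3)(0 + 0 + 16) = 5.333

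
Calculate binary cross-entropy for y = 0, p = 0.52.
L = 0.734

L = -0·log(0.52) - 1·log(0.48) = -log(0.48) = 0.734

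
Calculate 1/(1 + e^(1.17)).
0.2369

sigmoid(-1.17) = 1/(1 + e^(1.17)) = 1/(1 + 3.222) = 0.2369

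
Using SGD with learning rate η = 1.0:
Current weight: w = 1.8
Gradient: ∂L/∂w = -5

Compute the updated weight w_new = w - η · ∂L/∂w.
w_new = 6.8

w_new = w - η·∂L/∂w = 1.8 - 1.0×(-5) = 1.8 - (-5) = 6.8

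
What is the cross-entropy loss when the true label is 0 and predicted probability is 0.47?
L = 0.6349

L = -0·log(0.47) - 1·log(0.53) = -log(0.53) = 0.6349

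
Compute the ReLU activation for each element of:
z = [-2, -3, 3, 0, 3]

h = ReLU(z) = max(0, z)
h = [0, 0, 3, 0, 3]

ReLU applied element-wise: max(0,-2)=0, max(0,-3)=0, max(0,3)=3, max(0,0)=0, max(0,3)=3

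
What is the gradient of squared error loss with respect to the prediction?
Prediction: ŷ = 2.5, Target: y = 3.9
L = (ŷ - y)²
∂L/∂ŷ = -2.8

∂L/∂ŷ = 2(ŷ - y) = 2(2.5 - 3.9) = 2(-1.4) = -2.8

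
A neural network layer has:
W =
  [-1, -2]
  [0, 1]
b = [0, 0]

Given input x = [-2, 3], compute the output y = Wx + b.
y = [-4, 3]

Wx = [-1×-2 + -2×3, 0×-2 + 1×3]
   = [-4, 3]
y = Wx + b = [-4 + 0, 3 + 0] = [-4, 3]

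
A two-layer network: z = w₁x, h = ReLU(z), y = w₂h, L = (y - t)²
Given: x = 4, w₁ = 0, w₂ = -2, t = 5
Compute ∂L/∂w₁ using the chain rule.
∂L/∂w₁ = 0

Forward pass:
z = w₁x = 0×4 = 0
h = ReLU(0) = 0
y = w₂h = -2×0 = 0

Backward pass:
∂L/∂y = 2(y - t) = 2(0 - 5) = -10
∂y/∂h = w₂ = -2
∂h/∂z = 0 (ReLU derivative)
∂z/∂w₁ = x = 4

∂L/∂w₁ = -10 × -2 × 0 × 4 = 0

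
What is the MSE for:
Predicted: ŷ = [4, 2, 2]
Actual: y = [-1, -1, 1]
MSE = 11.67

MSE = (1/3)((4--1)² + (2--1)² + (2-1)²) = (1/3)(25 + 9 + 1) = 11.67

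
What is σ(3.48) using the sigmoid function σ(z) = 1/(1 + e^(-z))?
0.9701

sigmoid(3.48) = 1/(1 + e^(-3.48)) = 1/(1 + 0.03081) = 0.9701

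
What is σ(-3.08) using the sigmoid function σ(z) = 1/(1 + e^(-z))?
0.04394

sigmoid(-3.08) = 1/(1 + e^(3.08)) = 1/(1 + 21.76) = 0.04394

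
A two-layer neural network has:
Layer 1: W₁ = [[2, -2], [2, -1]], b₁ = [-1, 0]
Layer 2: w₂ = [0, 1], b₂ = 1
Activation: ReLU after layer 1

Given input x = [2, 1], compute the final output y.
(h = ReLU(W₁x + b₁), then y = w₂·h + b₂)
y = 4

Layer 1 pre-activation: z₁ = [1, 3]
After ReLU: h = [1, 3]
Layer 2 output: y = 0×1 + 1×3 + 1 = 4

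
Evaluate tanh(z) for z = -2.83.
-0.9931

tanh(-2.83) = (e^(-2.83) - e^(2.83))/(e^(-2.83) + e^(2.83)) = -0.9931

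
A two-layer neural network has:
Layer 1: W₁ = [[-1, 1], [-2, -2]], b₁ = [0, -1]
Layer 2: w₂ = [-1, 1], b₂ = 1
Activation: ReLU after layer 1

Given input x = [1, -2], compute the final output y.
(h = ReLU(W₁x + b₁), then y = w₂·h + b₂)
y = 2

Layer 1 pre-activation: z₁ = [-3, 1]
After ReLU: h = [0, 1]
Layer 2 output: y = -1×0 + 1×1 + 1 = 2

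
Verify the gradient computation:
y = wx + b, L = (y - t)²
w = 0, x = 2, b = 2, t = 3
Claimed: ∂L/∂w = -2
Incorrect

y = (0)(2) + 2 = 2
∂L/∂y = 2(y - t) = 2(2 - 3) = -2
∂y/∂w = x = 2
∂L/∂w = -2 × 2 = -4

Claimed value: -2
Incorrect: The correct gradient is -4.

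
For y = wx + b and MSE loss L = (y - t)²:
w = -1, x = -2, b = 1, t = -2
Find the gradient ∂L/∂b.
∂L/∂b = 10

y = wx + b = (-1)(-2) + 1 = 3
∂L/∂y = 2(y - t) = 2(3 - -2) = 10
∂y/∂b = 1
∂L/∂b = ∂L/∂y · ∂y/∂b = 10 × 1 = 10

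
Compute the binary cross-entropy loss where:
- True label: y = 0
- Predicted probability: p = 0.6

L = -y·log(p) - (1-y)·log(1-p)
L = 0.9163

L = -0·log(0.6) - 1·log(0.4) = -log(0.4) = 0.9163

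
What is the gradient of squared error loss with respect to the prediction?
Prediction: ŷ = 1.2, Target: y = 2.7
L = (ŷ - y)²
∂L/∂ŷ = -3.0

∂L/∂ŷ = 2(ŷ - y) = 2(1.2 - 2.7) = 2(-1.5) = -3.0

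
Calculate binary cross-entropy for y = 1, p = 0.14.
L = 1.966

L = -1·log(0.14) - 0·log(0.86) = -log(0.14) = 1.966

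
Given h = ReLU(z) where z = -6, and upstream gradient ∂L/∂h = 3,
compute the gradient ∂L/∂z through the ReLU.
∂L/∂z = 0

h = ReLU(-6) = 0
Since z < 0: ∂h/∂z = 0
∂L/∂z = ∂L/∂h · ∂h/∂z = 3 × 0 = 0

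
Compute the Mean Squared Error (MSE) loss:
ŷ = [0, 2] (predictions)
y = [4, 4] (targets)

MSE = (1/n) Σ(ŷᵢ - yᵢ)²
MSE = 10

MSE = (1/2)((0-4)² + (2-4)²) = (1/2)(16 + 4) = 10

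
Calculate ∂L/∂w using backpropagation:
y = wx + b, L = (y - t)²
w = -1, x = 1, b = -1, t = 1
∂L/∂w = -6

y = wx + b = (-1)(1) + -1 = -2
∂L/∂y = 2(y - t) = 2(-2 - 1) = -6
∂y/∂w = x = 1
∂L/∂w = ∂L/∂y · ∂y/∂w = -6 × 1 = -6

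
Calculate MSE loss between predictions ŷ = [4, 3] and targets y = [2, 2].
MSE = 2.5

MSE = (1/2)((4-2)² + (3-2)²) = (1/2)(4 + 1) = 2.5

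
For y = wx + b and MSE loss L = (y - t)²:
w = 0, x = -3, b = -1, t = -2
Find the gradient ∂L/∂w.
∂L/∂w = -6

y = wx + b = (0)(-3) + -1 = -1
∂L/∂y = 2(y - t) = 2(-1 - -2) = 2
∂y/∂w = x = -3
∂L/∂w = ∂L/∂y · ∂y/∂w = 2 × -3 = -6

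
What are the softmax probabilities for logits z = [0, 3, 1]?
p = [0.042, 0.8438, 0.1142]

exp(z) = [1, 20.09, 2.718]
Sum = 23.8
p = [0.042, 0.8438, 0.1142]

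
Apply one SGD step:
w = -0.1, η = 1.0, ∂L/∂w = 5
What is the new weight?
w_new = -5.1

w_new = w - η·∂L/∂w = -0.1 - 1.0×(5) = -0.1 - (5) = -5.1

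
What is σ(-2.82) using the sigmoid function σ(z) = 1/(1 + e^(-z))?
0.05625

sigmoid(-2.82) = 1/(1 + e^(2.82)) = 1/(1 + 16.78) = 0.05625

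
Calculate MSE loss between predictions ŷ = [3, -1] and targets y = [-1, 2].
MSE = 12.5

MSE = (1/2)((3--1)² + (-1-2)²) = (1/2)(16 + 9) = 12.5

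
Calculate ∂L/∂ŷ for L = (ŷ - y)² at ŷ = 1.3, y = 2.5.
∂L/∂ŷ = -2.4

∂L/∂ŷ = 2(ŷ - y) = 2(1.3 - 2.5) = 2(-1.2) = -2.4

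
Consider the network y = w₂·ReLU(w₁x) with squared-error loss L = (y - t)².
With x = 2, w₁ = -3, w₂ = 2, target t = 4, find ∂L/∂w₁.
∂L/∂w₁ = 0

Forward pass:
z = w₁x = -3×2 = -6
h = ReLU(-6) = 0
y = w₂h = 2×0 = 0

Backward pass:
∂L/∂y = 2(y - t) = 2(0 - 4) = -8
∂y/∂h = w₂ = 2
∂h/∂z = 0 (ReLU derivative)
∂z/∂w₁ = x = 2

∂L/∂w₁ = -8 × 2 × 0 × 2 = 0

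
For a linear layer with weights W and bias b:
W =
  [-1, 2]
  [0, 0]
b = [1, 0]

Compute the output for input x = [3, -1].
y = [-4, 0]

Wx = [-1×3 + 2×-1, 0×3 + 0×-1]
   = [-5, 0]
y = Wx + b = [-5 + 1, 0 + 0] = [-4, 0]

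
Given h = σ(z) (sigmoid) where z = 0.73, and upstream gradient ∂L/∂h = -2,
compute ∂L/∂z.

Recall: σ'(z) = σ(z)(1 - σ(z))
∂L/∂z = -0.4389

σ(0.73) = 0.6748
σ'(0.73) = σ(0.73)(1 - σ(0.73)) = 0.6748 × 0.3252 = 0.2194
∂L/∂z = ∂L/∂h · σ'(z) = -2 × 0.2194 = -0.4389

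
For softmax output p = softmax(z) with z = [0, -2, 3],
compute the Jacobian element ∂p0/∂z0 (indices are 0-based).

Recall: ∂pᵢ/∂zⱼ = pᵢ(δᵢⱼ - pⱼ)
∂p0/∂z0 = 0.0449

p = softmax(z) = [0.04712, 0.006377, 0.9465]
p0 = 0.04712

∂p0/∂z0 = p0(1 - p0) = 0.04712 × (1 - 0.04712) = 0.0449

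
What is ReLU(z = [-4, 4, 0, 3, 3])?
h = [0, 4, 0, 3, 3]

ReLU applied element-wise: max(0,-4)=0, max(0,4)=4, max(0,0)=0, max(0,3)=3, max(0,3)=3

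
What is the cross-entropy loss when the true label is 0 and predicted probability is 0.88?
L = 2.12

L = -0·log(0.88) - 1·log(0.12) = -log(0.12) = 2.12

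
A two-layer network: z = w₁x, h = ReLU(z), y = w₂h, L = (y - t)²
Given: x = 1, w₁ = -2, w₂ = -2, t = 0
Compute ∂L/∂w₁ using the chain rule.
∂L/∂w₁ = 0

Forward pass:
z = w₁x = -2×1 = -2
h = ReLU(-2) = 0
y = w₂h = -2×0 = 0

Backward pass:
∂L/∂y = 2(y - t) = 2(0 - 0) = 0
∂y/∂h = w₂ = -2
∂h/∂z = 0 (ReLU derivative)
∂z/∂w₁ = x = 1

∂L/∂w₁ = 0 × -2 × 0 × 1 = 0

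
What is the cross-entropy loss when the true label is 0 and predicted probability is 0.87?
L = 2.04

L = -0·log(0.87) - 1·log(0.13) = -log(0.13) = 2.04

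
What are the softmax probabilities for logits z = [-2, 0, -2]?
p = [0.1065, 0.787, 0.1065]

exp(z) = [0.1353, 1, 0.1353]
Sum = 1.271
p = [0.1065, 0.787, 0.1065]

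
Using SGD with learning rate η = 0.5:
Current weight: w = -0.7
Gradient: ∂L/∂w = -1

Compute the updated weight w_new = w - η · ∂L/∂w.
w_new = -0.2

w_new = w - η·∂L/∂w = -0.7 - 0.5×(-1) = -0.7 - (-0.5) = -0.2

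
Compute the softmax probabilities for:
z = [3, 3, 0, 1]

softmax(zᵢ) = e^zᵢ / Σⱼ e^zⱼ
p = [0.4576, 0.4576, 0.0228, 0.0619]

exp(z) = [20.09, 20.09, 1, 2.718]
Sum = 43.89
p = [0.4576, 0.4576, 0.0228, 0.0619]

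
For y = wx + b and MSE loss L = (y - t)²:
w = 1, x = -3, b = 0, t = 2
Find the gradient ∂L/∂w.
∂L/∂w = 30

y = wx + b = (1)(-3) + 0 = -3
∂L/∂y = 2(y - t) = 2(-3 - 2) = -10
∂y/∂w = x = -3
∂L/∂w = ∂L/∂y · ∂y/∂w = -10 × -3 = 30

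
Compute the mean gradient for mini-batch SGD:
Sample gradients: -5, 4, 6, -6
Average gradient = -0.25

Average = (1/4)(-5 + 4 + 6 + -6) = -1/4 = -0.25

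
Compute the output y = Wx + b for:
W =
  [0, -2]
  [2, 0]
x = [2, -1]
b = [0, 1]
y = [2, 5]

Wx = [0×2 + -2×-1, 2×2 + 0×-1]
   = [2, 4]
y = Wx + b = [2 + 0, 4 + 1] = [2, 5]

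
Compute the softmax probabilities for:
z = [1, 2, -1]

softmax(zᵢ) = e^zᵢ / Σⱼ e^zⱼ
p = [0.2595, 0.7054, 0.0351]

exp(z) = [2.718, 7.389, 0.3679]
Sum = 10.48
p = [0.2595, 0.7054, 0.0351]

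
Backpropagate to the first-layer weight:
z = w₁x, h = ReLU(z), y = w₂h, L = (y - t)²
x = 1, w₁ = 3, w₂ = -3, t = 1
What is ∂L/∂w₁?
∂L/∂w₁ = 60

Forward pass:
z = w₁x = 3×1 = 3
h = ReLU(3) = 3
y = w₂h = -3×3 = -9

Backward pass:
∂L/∂y = 2(y - t) = 2(-9 - 1) = -20
∂y/∂h = w₂ = -3
∂h/∂z = 1 (ReLU derivative)
∂z/∂w₁ = x = 1

∂L/∂w₁ = -20 × -3 × 1 × 1 = 60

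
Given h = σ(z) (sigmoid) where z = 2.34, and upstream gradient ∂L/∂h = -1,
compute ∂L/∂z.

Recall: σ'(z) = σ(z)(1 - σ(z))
∂L/∂z = -0.08014

σ(2.34) = 0.9121
σ'(2.34) = σ(2.34)(1 - σ(2.34)) = 0.9121 × 0.08786 = 0.08014
∂L/∂z = ∂L/∂h · σ'(z) = -1 × 0.08014 = -0.08014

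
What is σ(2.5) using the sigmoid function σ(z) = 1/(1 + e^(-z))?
0.9241

sigmoid(2.5) = 1/(1 + e^(-2.5)) = 1/(1 + 0.08208) = 0.9241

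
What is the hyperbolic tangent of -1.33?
-0.8692

tanh(-1.33) = (e^(-1.33) - e^(1.33))/(e^(-1.33) + e^(1.33)) = -0.8692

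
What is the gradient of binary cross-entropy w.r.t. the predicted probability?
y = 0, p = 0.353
∂L/∂p = 1.546

∂L/∂p = -y/p + (1-y)/(1-p) = 0 + 1/0.647 = 1.546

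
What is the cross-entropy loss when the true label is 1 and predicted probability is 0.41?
L = 0.8916

L = -1·log(0.41) - 0·log(0.59) = -log(0.41) = 0.8916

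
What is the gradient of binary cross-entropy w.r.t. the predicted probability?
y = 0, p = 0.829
∂L/∂p = 5.848

∂L/∂p = -y/p + (1-y)/(1-p) = 0 + 1/0.171 = 5.848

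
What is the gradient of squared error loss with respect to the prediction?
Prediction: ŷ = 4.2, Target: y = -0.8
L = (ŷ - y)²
∂L/∂ŷ = 10.0

∂L/∂ŷ = 2(ŷ - y) = 2(4.2 - -0.8) = 2(5.0) = 10.0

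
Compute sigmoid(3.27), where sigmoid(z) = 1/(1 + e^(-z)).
0.9634

sigmoid(3.27) = 1/(1 + e^(-3.27)) = 1/(1 + 0.03801) = 0.9634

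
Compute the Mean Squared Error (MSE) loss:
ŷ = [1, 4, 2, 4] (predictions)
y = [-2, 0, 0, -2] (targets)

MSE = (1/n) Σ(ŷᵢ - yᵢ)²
MSE = 16.25

MSE = (1/4)((1--2)² + (4-0)² + (2-0)² + (4--2)²) = (1/4)(9 + 16 + 4 + 36) = 16.25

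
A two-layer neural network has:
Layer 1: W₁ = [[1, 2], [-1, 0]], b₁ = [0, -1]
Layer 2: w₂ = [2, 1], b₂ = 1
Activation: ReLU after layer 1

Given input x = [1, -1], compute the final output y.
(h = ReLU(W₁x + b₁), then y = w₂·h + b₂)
y = 1

Layer 1 pre-activation: z₁ = [-1, -2]
After ReLU: h = [0, 0]
Layer 2 output: y = 2×0 + 1×0 + 1 = 1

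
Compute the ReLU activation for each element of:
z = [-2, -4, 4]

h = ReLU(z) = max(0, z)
h = [0, 0, 4]

ReLU applied element-wise: max(0,-2)=0, max(0,-4)=0, max(0,4)=4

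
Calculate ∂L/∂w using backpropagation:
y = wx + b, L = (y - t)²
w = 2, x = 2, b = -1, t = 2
∂L/∂w = 4

y = wx + b = (2)(2) + -1 = 3
∂L/∂y = 2(y - t) = 2(3 - 2) = 2
∂y/∂w = x = 2
∂L/∂w = ∂L/∂y · ∂y/∂w = 2 × 2 = 4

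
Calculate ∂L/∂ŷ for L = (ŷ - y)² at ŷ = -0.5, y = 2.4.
∂L/∂ŷ = -5.8

∂L/∂ŷ = 2(ŷ - y) = 2(-0.5 - 2.4) = 2(-2.9) = -5.8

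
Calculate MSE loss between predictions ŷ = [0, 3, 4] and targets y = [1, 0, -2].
MSE = 15.33

MSE = (1/3)((0-1)² + (3-0)² + (4--2)²) = (1/3)(1 + 9 + 36) = 15.33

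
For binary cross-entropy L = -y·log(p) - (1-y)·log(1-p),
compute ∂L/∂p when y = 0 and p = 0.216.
∂L/∂p = 1.276

∂L/∂p = -y/p + (1-y)/(1-p) = 0 + 1/0.784 = 1.276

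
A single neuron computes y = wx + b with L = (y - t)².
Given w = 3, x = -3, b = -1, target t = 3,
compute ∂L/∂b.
∂L/∂b = -26

y = wx + b = (3)(-3) + -1 = -10
∂L/∂y = 2(y - t) = 2(-10 - 3) = -26
∂y/∂b = 1
∂L/∂b = ∂L/∂y · ∂y/∂b = -26 × 1 = -26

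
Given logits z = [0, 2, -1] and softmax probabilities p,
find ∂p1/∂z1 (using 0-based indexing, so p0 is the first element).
∂p1/∂z1 = 0.1318

p = softmax(z) = [0.1142, 0.8438, 0.04201]
p1 = 0.8438

∂p1/∂z1 = p1(1 - p1) = 0.8438 × (1 - 0.8438) = 0.1318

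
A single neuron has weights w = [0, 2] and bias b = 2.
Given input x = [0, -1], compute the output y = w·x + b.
y = 0

y = (0)(0) + (2)(-1) + 2 = 0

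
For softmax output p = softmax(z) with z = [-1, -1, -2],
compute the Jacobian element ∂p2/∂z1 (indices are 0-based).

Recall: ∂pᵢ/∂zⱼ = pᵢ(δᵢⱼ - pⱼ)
∂p2/∂z1 = -0.06561

p = softmax(z) = [0.4223, 0.4223, 0.1554]
p2 = 0.1554, p1 = 0.4223

∂p2/∂z1 = -p2 × p1 = -0.1554 × 0.4223 = -0.06561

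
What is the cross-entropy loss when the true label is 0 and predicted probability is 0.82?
L = 1.715

L = -0·log(0.82) - 1·log(0.18) = -log(0.18) = 1.715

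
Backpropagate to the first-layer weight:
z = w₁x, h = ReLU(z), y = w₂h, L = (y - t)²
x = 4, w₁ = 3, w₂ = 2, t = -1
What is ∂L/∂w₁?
∂L/∂w₁ = 400

Forward pass:
z = w₁x = 3×4 = 12
h = ReLU(12) = 12
y = w₂h = 2×12 = 24

Backward pass:
∂L/∂y = 2(y - t) = 2(24 - -1) = 50
∂y/∂h = w₂ = 2
∂h/∂z = 1 (ReLU derivative)
∂z/∂w₁ = x = 4

∂L/∂w₁ = 50 × 2 × 1 × 4 = 400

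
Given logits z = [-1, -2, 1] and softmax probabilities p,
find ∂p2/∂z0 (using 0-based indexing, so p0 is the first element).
∂p2/∂z0 = -0.09636

p = softmax(z) = [0.1142, 0.04201, 0.8438]
p2 = 0.8438, p0 = 0.1142

∂p2/∂z0 = -p2 × p0 = -0.8438 × 0.1142 = -0.09636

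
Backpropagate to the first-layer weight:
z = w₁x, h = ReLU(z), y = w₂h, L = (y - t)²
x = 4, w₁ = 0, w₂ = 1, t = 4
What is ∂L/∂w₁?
∂L/∂w₁ = 0

Forward pass:
z = w₁x = 0×4 = 0
h = ReLU(0) = 0
y = w₂h = 1×0 = 0

Backward pass:
∂L/∂y = 2(y - t) = 2(0 - 4) = -8
∂y/∂h = w₂ = 1
∂h/∂z = 0 (ReLU derivative)
∂z/∂w₁ = x = 4

∂L/∂w₁ = -8 × 1 × 0 × 4 = 0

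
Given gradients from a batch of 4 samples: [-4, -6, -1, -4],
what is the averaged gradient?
Average gradient = -3.75

Average = (1/4)(-4 + -6 + -1 + -4) = -15/4 = -3.75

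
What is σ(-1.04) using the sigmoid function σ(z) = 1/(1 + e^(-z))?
0.2611

sigmoid(-1.04) = 1/(1 + e^(1.04)) = 1/(1 + 2.829) = 0.2611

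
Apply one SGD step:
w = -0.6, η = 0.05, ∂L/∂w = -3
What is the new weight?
w_new = -0.45

w_new = w - η·∂L/∂w = -0.6 - 0.05×(-3) = -0.6 - (-0.15) = -0.45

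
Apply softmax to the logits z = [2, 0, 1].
p = [0.6652, 0.09, 0.2447]

exp(z) = [7.389, 1, 2.718]
Sum = 11.11
p = [0.6652, 0.09, 0.2447]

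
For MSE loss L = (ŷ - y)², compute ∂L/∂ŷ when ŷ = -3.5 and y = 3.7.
∂L/∂ŷ = -14.4

∂L/∂ŷ = 2(ŷ - y) = 2(-3.5 - 3.7) = 2(-7.2) = -14.4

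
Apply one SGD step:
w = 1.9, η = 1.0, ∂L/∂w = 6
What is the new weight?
w_new = -4.1

w_new = w - η·∂L/∂w = 1.9 - 1.0×(6) = 1.9 - (6) = -4.1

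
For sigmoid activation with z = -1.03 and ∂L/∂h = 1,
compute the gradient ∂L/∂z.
∂L/∂z = 0.1939

σ(-1.03) = 0.2631
σ'(-1.03) = σ(-1.03)(1 - σ(-1.03)) = 0.2631 × 0.7369 = 0.1939
∂L/∂z = ∂L/∂h · σ'(z) = 1 × 0.1939 = 0.1939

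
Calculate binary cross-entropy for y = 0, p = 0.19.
L = 0.2107

L = -0·log(0.19) - 1·log(0.81) = -log(0.81) = 0.2107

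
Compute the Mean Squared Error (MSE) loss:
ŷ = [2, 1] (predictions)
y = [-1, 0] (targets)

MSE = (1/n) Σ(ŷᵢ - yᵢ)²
MSE = 5

MSE = (1/2)((2--1)² + (1-0)²) = (1/2)(9 + 1) = 5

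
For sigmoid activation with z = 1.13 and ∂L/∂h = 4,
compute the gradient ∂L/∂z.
∂L/∂z = 0.7382

σ(1.13) = 0.7558
σ'(1.13) = σ(1.13)(1 - σ(1.13)) = 0.7558 × 0.2442 = 0.1845
∂L/∂z = ∂L/∂h · σ'(z) = 4 × 0.1845 = 0.7382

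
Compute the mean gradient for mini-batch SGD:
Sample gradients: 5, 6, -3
Average gradient = 2.667

Average = (1/3)(5 + 6 + -3) = 8/3 = 2.667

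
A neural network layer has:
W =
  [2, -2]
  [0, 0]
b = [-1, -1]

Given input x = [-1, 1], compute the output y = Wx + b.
y = [-5, -1]

Wx = [2×-1 + -2×1, 0×-1 + 0×1]
   = [-4, 0]
y = Wx + b = [-4 + -1, 0 + -1] = [-5, -1]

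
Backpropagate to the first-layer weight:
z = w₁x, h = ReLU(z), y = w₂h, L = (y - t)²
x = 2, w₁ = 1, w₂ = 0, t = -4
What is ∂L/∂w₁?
∂L/∂w₁ = 0

Forward pass:
z = w₁x = 1×2 = 2
h = ReLU(2) = 2
y = w₂h = 0×2 = 0

Backward pass:
∂L/∂y = 2(y - t) = 2(0 - -4) = 8
∂y/∂h = w₂ = 0
∂h/∂z = 1 (ReLU derivative)
∂z/∂w₁ = x = 2

∂L/∂w₁ = 8 × 0 × 1 × 2 = 0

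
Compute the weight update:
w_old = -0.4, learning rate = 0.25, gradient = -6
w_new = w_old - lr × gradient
w_new = 1.1

w_new = w - η·∂L/∂w = -0.4 - 0.25×(-6) = -0.4 - (-1.5) = 1.1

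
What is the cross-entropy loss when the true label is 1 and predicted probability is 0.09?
L = 2.408

L = -1·log(0.09) - 0·log(0.91) = -log(0.09) = 2.408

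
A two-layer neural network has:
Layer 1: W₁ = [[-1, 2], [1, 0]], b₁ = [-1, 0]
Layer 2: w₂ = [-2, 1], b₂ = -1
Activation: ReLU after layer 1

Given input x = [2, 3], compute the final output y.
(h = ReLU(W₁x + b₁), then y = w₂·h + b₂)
y = -5

Layer 1 pre-activation: z₁ = [3, 2]
After ReLU: h = [3, 2]
Layer 2 output: y = -2×3 + 1×2 + -1 = -5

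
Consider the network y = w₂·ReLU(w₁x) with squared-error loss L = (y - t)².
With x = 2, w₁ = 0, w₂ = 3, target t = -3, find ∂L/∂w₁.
∂L/∂w₁ = 0

Forward pass:
z = w₁x = 0×2 = 0
h = ReLU(0) = 0
y = w₂h = 3×0 = 0

Backward pass:
∂L/∂y = 2(y - t) = 2(0 - -3) = 6
∂y/∂h = w₂ = 3
∂h/∂z = 0 (ReLU derivative)
∂z/∂w₁ = x = 2

∂L/∂w₁ = 6 × 3 × 0 × 2 = 0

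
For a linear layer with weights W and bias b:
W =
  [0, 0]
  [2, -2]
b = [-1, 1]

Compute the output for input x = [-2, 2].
y = [-1, -7]

Wx = [0×-2 + 0×2, 2×-2 + -2×2]
   = [0, -8]
y = Wx + b = [0 + -1, -8 + 1] = [-1, -7]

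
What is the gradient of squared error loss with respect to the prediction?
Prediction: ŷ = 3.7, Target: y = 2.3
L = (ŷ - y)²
∂L/∂ŷ = 2.8

∂L/∂ŷ = 2(ŷ - y) = 2(3.7 - 2.3) = 2(1.4) = 2.8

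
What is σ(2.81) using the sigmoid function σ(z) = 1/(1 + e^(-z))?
0.9432

sigmoid(2.81) = 1/(1 + e^(-2.81)) = 1/(1 + 0.0602) = 0.9432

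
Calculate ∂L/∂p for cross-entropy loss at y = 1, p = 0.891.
∂L/∂p = -1.122

∂L/∂p = -y/p + (1-y)/(1-p) = -1/0.891 + 0 = -1.122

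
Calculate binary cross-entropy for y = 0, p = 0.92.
L = 2.526

L = -0·log(0.92) - 1·log(0.08) = -log(0.08) = 2.526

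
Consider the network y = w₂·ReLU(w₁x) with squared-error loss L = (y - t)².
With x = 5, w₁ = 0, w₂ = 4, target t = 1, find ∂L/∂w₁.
∂L/∂w₁ = 0

Forward pass:
z = w₁x = 0×5 = 0
h = ReLU(0) = 0
y = w₂h = 4×0 = 0

Backward pass:
∂L/∂y = 2(y - t) = 2(0 - 1) = -2
∂y/∂h = w₂ = 4
∂h/∂z = 0 (ReLU derivative)
∂z/∂w₁ = x = 5

∂L/∂w₁ = -2 × 4 × 0 × 5 = 0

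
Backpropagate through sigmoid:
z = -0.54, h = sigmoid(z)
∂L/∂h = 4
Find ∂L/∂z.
∂L/∂z = 0.9305

σ(-0.54) = 0.3682
σ'(-0.54) = σ(-0.54)(1 - σ(-0.54)) = 0.3682 × 0.6318 = 0.2326
∂L/∂z = ∂L/∂h · σ'(z) = 4 × 0.2326 = 0.9305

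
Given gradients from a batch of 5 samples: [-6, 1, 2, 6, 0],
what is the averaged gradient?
Average gradient = 0.6

Average = (1/5)(-6 + 1 + 2 + 6 + 0) = 3/5 = 0.6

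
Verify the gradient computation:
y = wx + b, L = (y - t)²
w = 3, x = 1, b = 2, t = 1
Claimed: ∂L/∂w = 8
Correct

y = (3)(1) + 2 = 5
∂L/∂y = 2(y - t) = 2(5 - 1) = 8
∂y/∂w = x = 1
∂L/∂w = 8 × 1 = 8

Claimed value: 8
Correct: The correct gradient is 8.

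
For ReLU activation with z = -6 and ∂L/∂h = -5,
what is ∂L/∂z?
∂L/∂z = 0

h = ReLU(-6) = 0
Since z < 0: ∂h/∂z = 0
∂L/∂z = ∂L/∂h · ∂h/∂z = -5 × 0 = 0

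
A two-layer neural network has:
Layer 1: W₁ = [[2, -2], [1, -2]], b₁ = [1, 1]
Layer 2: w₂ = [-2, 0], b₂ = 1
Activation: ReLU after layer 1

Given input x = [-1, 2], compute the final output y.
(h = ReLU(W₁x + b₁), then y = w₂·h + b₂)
y = 1

Layer 1 pre-activation: z₁ = [-5, -4]
After ReLU: h = [0, 0]
Layer 2 output: y = -2×0 + 0×0 + 1 = 1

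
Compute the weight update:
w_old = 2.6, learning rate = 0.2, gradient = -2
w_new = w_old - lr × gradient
w_new = 3

w_new = w - η·∂L/∂w = 2.6 - 0.2×(-2) = 2.6 - (-0.4) = 3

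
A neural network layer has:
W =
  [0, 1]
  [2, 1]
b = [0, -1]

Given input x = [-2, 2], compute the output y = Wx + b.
y = [2, -3]

Wx = [0×-2 + 1×2, 2×-2 + 1×2]
   = [2, -2]
y = Wx + b = [2 + 0, -2 + -1] = [2, -3]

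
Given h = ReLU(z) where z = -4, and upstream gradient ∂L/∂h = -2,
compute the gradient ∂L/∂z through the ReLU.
∂L/∂z = 0

h = ReLU(-4) = 0
Since z < 0: ∂h/∂z = 0
∂L/∂z = ∂L/∂h · ∂h/∂z = -2 × 0 = 0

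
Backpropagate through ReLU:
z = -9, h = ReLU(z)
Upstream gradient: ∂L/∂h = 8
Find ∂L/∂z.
∂L/∂z = 0

h = ReLU(-9) = 0
Since z < 0: ∂h/∂z = 0
∂L/∂z = ∂L/∂h · ∂h/∂z = 8 × 0 = 0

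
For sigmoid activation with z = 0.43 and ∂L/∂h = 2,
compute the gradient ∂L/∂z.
∂L/∂z = 0.4776

σ(0.43) = 0.6059
σ'(0.43) = σ(0.43)(1 - σ(0.43)) = 0.6059 × 0.3941 = 0.2388
∂L/∂z = ∂L/∂h · σ'(z) = 2 × 0.2388 = 0.4776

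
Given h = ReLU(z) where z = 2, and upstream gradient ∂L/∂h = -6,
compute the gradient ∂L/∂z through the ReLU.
∂L/∂z = -6

h = ReLU(2) = 2
Since z > 0: ∂h/∂z = 1
∂L/∂z = ∂L/∂h · ∂h/∂z = -6 × 1 = -6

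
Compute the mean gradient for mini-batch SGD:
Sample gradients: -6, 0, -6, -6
Average gradient = -4.5

Average = (1/4)(-6 + 0 + -6 + -6) = -18/4 = -4.5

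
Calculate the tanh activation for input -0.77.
-0.6469

tanh(-0.77) = (e^(-0.77) - e^(0.77))/(e^(-0.77) + e^(0.77)) = -0.6469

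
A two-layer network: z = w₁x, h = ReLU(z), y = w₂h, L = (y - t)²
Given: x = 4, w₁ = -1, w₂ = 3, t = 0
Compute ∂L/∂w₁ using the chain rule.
∂L/∂w₁ = 0

Forward pass:
z = w₁x = -1×4 = -4
h = ReLU(-4) = 0
y = w₂h = 3×0 = 0

Backward pass:
∂L/∂y = 2(y - t) = 2(0 - 0) = 0
∂y/∂h = w₂ = 3
∂h/∂z = 0 (ReLU derivative)
∂z/∂w₁ = x = 4

∂L/∂w₁ = 0 × 3 × 0 × 4 = 0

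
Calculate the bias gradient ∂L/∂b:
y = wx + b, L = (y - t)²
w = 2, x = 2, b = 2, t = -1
∂L/∂b = 14

y = wx + b = (2)(2) + 2 = 6
∂L/∂y = 2(y - t) = 2(6 - -1) = 14
∂y/∂b = 1
∂L/∂b = ∂L/∂y · ∂y/∂b = 14 × 1 = 14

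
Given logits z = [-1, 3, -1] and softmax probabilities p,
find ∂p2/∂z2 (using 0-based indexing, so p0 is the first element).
∂p2/∂z2 = 0.01736

p = softmax(z) = [0.01767, 0.9647, 0.01767]
p2 = 0.01767

∂p2/∂z2 = p2(1 - p2) = 0.01767 × (1 - 0.01767) = 0.01736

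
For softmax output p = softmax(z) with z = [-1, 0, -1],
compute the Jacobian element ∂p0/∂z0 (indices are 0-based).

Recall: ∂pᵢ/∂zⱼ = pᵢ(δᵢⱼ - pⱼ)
∂p0/∂z0 = 0.167

p = softmax(z) = [0.2119, 0.5761, 0.2119]
p0 = 0.2119

∂p0/∂z0 = p0(1 - p0) = 0.2119 × (1 - 0.2119) = 0.167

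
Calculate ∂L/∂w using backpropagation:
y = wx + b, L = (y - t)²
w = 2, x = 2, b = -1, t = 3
∂L/∂w = 0

y = wx + b = (2)(2) + -1 = 3
∂L/∂y = 2(y - t) = 2(3 - 3) = 0
∂y/∂w = x = 2
∂L/∂w = ∂L/∂y · ∂y/∂w = 0 × 2 = 0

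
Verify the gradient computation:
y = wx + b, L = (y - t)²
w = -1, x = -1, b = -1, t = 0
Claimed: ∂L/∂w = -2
Incorrect

y = (-1)(-1) + -1 = 0
∂L/∂y = 2(y - t) = 2(0 - 0) = 0
∂y/∂w = x = -1
∂L/∂w = 0 × -1 = 0

Claimed value: -2
Incorrect: The correct gradient is 0.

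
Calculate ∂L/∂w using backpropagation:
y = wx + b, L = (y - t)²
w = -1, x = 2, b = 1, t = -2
∂L/∂w = 4

y = wx + b = (-1)(2) + 1 = -1
∂L/∂y = 2(y - t) = 2(-1 - -2) = 2
∂y/∂w = x = 2
∂L/∂w = ∂L/∂y · ∂y/∂w = 2 × 2 = 4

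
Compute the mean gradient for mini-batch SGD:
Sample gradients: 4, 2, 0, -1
Average gradient = 1.25

Average = (1/4)(4 + 2 + 0 + -1) = 5/4 = 1.25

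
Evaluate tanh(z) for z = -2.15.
-0.9732

tanh(-2.15) = (e^(-2.15) - e^(2.15))/(e^(-2.15) + e^(2.15)) = -0.9732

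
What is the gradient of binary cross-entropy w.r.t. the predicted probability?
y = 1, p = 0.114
∂L/∂p = -8.772

∂L/∂p = -y/p + (1-y)/(1-p) = -1/0.114 + 0 = -8.772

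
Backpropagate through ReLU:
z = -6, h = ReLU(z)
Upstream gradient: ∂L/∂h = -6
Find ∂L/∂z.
∂L/∂z = 0

h = ReLU(-6) = 0
Since z < 0: ∂h/∂z = 0
∂L/∂z = ∂L/∂h · ∂h/∂z = -6 × 0 = 0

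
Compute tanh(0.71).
0.6107

tanh(0.71) = (e^(0.71) - e^(-0.71))/(e^(0.71) + e^(-0.71)) = 0.6107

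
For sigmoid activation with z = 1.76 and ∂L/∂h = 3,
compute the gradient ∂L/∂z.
∂L/∂z = 0.3757

σ(1.76) = 0.8532
σ'(1.76) = σ(1.76)(1 - σ(1.76)) = 0.8532 × 0.1468 = 0.1252
∂L/∂z = ∂L/∂h · σ'(z) = 3 × 0.1252 = 0.3757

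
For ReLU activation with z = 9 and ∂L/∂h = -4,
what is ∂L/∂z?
∂L/∂z = -4

h = ReLU(9) = 9
Since z > 0: ∂h/∂z = 1
∂L/∂z = ∂L/∂h · ∂h/∂z = -4 × 1 = -4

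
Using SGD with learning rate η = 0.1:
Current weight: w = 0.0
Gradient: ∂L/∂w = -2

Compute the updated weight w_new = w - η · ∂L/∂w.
w_new = 0.2

w_new = w - η·∂L/∂w = 0.0 - 0.1×(-2) = 0.0 - (-0.2) = 0.2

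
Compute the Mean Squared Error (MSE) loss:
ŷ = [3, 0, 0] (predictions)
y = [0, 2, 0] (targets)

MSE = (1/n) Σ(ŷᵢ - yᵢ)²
MSE = 4.333

MSE = (1/3)((3-0)² + (0-2)² + (0-0)²) = (1/3)(9 + 4 + 0) = 4.333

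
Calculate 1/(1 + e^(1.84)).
0.1371

sigmoid(-1.84) = 1/(1 + e^(1.84)) = 1/(1 + 6.297) = 0.1371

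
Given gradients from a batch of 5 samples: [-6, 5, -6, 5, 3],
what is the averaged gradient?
Average gradient = 0.2

Average = (1/5)(-6 + 5 + -6 + 5 + 3) = 1/5 = 0.2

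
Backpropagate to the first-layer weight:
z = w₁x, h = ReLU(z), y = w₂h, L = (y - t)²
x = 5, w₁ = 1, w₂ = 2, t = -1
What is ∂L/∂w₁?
∂L/∂w₁ = 220

Forward pass:
z = w₁x = 1×5 = 5
h = ReLU(5) = 5
y = w₂h = 2×5 = 10

Backward pass:
∂L/∂y = 2(y - t) = 2(10 - -1) = 22
∂y/∂h = w₂ = 2
∂h/∂z = 1 (ReLU derivative)
∂z/∂w₁ = x = 5

∂L/∂w₁ = 22 × 2 × 1 × 5 = 220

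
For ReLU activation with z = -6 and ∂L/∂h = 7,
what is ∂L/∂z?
∂L/∂z = 0

h = ReLU(-6) = 0
Since z < 0: ∂h/∂z = 0
∂L/∂z = ∂L/∂h · ∂h/∂z = 7 × 0 = 0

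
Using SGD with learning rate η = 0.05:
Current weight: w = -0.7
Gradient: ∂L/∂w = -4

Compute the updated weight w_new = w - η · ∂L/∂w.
w_new = -0.5

w_new = w - η·∂L/∂w = -0.7 - 0.05×(-4) = -0.7 - (-0.2) = -0.5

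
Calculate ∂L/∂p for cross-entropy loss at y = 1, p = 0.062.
∂L/∂p = -16.13

∂L/∂p = -y/p + (1-y)/(1-p) = -1/0.062 + 0 = -16.13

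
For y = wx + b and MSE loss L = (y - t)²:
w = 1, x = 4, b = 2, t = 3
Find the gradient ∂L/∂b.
∂L/∂b = 6

y = wx + b = (1)(4) + 2 = 6
∂L/∂y = 2(y - t) = 2(6 - 3) = 6
∂y/∂b = 1
∂L/∂b = ∂L/∂y · ∂y/∂b = 6 × 1 = 6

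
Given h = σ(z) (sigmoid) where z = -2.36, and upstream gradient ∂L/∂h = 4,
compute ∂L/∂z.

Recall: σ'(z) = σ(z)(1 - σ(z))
∂L/∂z = 0.3153

σ(-2.36) = 0.08627
σ'(-2.36) = σ(-2.36)(1 - σ(-2.36)) = 0.08627 × 0.9137 = 0.07883
∂L/∂z = ∂L/∂h · σ'(z) = 4 × 0.07883 = 0.3153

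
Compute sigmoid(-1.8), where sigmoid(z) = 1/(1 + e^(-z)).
0.1419

sigmoid(-1.8) = 1/(1 + e^(1.8)) = 1/(1 + 6.05) = 0.1419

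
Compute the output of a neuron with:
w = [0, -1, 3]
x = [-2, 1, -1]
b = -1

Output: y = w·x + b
y = -5

y = (0)(-2) + (-1)(1) + (3)(-1) + -1 = -5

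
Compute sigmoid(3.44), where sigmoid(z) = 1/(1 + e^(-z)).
0.9689

sigmoid(3.44) = 1/(1 + e^(-3.44)) = 1/(1 + 0.03206) = 0.9689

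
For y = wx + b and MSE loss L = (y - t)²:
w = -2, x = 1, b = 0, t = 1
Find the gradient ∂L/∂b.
∂L/∂b = -6

y = wx + b = (-2)(1) + 0 = -2
∂L/∂y = 2(y - t) = 2(-2 - 1) = -6
∂y/∂b = 1
∂L/∂b = ∂L/∂y · ∂y/∂b = -6 × 1 = -6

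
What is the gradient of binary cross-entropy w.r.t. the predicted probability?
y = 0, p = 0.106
∂L/∂p = 1.119

∂L/∂p = -y/p + (1-y)/(1-p) = 0 + 1/0.894 = 1.119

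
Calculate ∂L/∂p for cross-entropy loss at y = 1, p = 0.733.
∂L/∂p = -1.364

∂L/∂p = -y/p + (1-y)/(1-p) = -1/0.733 + 0 = -1.364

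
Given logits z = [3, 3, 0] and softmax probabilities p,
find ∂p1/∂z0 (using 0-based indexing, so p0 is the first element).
∂p1/∂z0 = -0.238

p = softmax(z) = [0.4879, 0.4879, 0.02429]
p1 = 0.4879, p0 = 0.4879

∂p1/∂z0 = -p1 × p0 = -0.4879 × 0.4879 = -0.238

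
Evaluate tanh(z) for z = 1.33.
0.8692

tanh(1.33) = (e^(1.33) - e^(-1.33))/(e^(1.33) + e^(-1.33)) = 0.8692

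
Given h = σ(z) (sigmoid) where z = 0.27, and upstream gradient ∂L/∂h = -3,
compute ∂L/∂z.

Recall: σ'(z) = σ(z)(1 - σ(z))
∂L/∂z = -0.7365

σ(0.27) = 0.5671
σ'(0.27) = σ(0.27)(1 - σ(0.27)) = 0.5671 × 0.4329 = 0.2455
∂L/∂z = ∂L/∂h · σ'(z) = -3 × 0.2455 = -0.7365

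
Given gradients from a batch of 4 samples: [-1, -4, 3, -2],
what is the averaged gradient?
Average gradient = -1

Average = (1/4)(-1 + -4 + 3 + -2) = -4/4 = -1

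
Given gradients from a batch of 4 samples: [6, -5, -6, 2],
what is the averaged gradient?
Average gradient = -0.75

Average = (1/4)(6 + -5 + -6 + 2) = -3/4 = -0.75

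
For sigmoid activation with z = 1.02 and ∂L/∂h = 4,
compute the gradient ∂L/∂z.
∂L/∂z = 0.7792

σ(1.02) = 0.735
σ'(1.02) = σ(1.02)(1 - σ(1.02)) = 0.735 × 0.265 = 0.1948
∂L/∂z = ∂L/∂h · σ'(z) = 4 × 0.1948 = 0.7792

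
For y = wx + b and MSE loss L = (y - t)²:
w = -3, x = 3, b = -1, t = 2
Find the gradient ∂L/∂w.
∂L/∂w = -72

y = wx + b = (-3)(3) + -1 = -10
∂L/∂y = 2(y - t) = 2(-10 - 2) = -24
∂y/∂w = x = 3
∂L/∂w = ∂L/∂y · ∂y/∂w = -24 × 3 = -72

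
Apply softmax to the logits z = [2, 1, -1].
p = [0.7054, 0.2595, 0.0351]

exp(z) = [7.389, 2.718, 0.3679]
Sum = 10.48
p = [0.7054, 0.2595, 0.0351]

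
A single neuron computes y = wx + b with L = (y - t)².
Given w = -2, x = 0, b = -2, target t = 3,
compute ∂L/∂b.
∂L/∂b = -10

y = wx + b = (-2)(0) + -2 = -2
∂L/∂y = 2(y - t) = 2(-2 - 3) = -10
∂y/∂b = 1
∂L/∂b = ∂L/∂y · ∂y/∂b = -10 × 1 = -10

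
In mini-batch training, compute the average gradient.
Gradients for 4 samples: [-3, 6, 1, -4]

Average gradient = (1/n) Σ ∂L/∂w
Average gradient = 0

Average = (1/4)(-3 + 6 + 1 + -4) = 0/4 = 0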